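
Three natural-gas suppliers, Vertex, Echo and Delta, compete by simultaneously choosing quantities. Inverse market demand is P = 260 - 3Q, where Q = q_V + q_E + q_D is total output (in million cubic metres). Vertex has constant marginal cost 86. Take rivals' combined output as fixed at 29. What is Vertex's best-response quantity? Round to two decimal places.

With rivals' combined output fixed at 29, Vertex's profit is π_V = (260 - 3·29 - 3q_V)q_V - (86q_V) = (173 - 3q_V)q_V - (86q_V).
∂π_V/∂q_V = 87 - 6q_V = 0, so q_V = 29/2.

14.50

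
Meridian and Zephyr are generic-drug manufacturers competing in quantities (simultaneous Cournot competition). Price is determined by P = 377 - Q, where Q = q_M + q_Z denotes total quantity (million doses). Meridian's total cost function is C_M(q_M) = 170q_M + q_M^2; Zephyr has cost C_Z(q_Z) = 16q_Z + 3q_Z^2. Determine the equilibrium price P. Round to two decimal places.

295.32

Meridian's profit: π_M = (377 - Q)q_M - (170q_M + q_M²). Setting ∂π_M/∂q_M = 0: 207 - 4q_M - (q_Z) = 0.
Zephyr's profit: π_Z = (377 - Q)q_Z - (16q_Z + 3q_Z²). Setting ∂π_Z/∂q_Z = 0: 361 - 8q_Z - (q_M) = 0.
Best responses: q_M = (207 - q_Z)/4, q_Z = (361 - q_M)/8.
Solving the pair: q_M = 1295/31, q_Z = 1237/31.
Total output Q = 81.6774, so price P = 377 - 81.6774 = 295.3226.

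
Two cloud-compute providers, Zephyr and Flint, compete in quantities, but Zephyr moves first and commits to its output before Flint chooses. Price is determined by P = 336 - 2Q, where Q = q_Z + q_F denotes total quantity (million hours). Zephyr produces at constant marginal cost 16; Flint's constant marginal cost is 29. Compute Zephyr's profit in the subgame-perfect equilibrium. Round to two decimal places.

6930.56

Solve by backward induction. Given q_Z, the follower Flint maximises π_F = (336 - 2q_Z - 2q_F)q_F - 29q_F.
Follower FOC: 307 - 2q_Z - 4q_F = 0, so q_F(q_Z) = (307 - 2q_Z)/4.
The leader anticipates this reaction. Substituting into P = 336 - 2Q gives P = 365/2 - q_Z, so π_Z = (365/2 - q_Z)q_Z - 16q_Z.
The leader's first-order condition 333/2 - 2q_Z = 0 yields q_Z = 333/4.
Then q_F = (307 - 2·(333/4))/4 = 281/8.
Price P = 336 - 2·(947/8) = 397/4.
Zephyr's profit: (397/4 - 16)·(333/4) = 6930.5625.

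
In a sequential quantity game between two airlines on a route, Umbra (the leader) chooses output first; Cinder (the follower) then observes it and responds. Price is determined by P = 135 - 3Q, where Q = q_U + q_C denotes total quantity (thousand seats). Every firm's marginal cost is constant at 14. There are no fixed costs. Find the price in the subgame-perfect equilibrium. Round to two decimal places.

44.25

Solve by backward induction. Given q_U, the follower Cinder maximises π_C = (135 - 3q_U - 3q_C)q_C - 14q_C.
∂π_C/∂q_C = 121 - 3q_U - 6q_C = 0 gives the reaction function q_C = (121 - 3q_U)/6.
The leader anticipates this reaction. Substituting into P = 135 - 3Q gives P = 149/2 - (3/2)q_U, so π_U = (149/2 - (3/2)q_U)q_U - 14q_U.
Maximising: ∂π_U/∂q_U = 121/2 - 3q_U = 0, giving q_U = 121/6.
Then q_C = (121 - 3·(121/6))/6 = 121/12.
Total output Q = 121/4, so price P = 135 - 3·(121/4) = 177/4.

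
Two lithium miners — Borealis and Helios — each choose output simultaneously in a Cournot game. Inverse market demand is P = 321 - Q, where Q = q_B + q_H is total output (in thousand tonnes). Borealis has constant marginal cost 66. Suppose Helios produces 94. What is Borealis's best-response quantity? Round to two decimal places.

With the rival's output fixed at 94, Borealis's profit is π_B = (321 - 94 - q_B)q_B - (66q_B) = (227 - q_B)q_B - (66q_B).
∂π_B/∂q_B = 161 - 2q_B = 0, so q_B = 161/2.

80.50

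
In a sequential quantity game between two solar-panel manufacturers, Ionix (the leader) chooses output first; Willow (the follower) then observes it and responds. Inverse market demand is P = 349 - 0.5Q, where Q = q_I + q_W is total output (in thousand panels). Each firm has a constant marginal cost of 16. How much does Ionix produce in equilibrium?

Solve by backward induction. Given q_I, the follower Willow maximises π_W = (349 - (1/2)q_I - (1/2)q_W)q_W - 16q_W.
Setting the follower's marginal profit to zero, 333 - (1/2)q_I - q_W = 0, i.e. q_W = (333 - (1/2)q_I).
Ionix substitutes q_W(q_I) into its own profit: π_I = q_I(349 - (1/2)q_I - (333 - (1/2)q_I)/2) - 16q_I = (365/2 - (1/4)q_I)q_I - 16q_I.
Maximising: ∂π_I/∂q_I = 333/2 - (1/2)q_I = 0, giving q_I = 333.
Then q_W = (333 - (1/2)·333) = 333/2.

333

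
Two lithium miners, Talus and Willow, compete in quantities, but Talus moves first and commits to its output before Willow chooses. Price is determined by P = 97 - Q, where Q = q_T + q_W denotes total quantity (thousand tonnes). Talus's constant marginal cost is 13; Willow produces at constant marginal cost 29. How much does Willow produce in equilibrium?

9

Solve by backward induction. Given q_T, the follower Willow maximises π_W = (97 - q_T - q_W)q_W - 29q_W.
∂π_W/∂q_W = 68 - q_T - 2q_W = 0 gives the reaction function q_W = (68 - q_T)/2.
The leader anticipates this reaction. Substituting into P = 97 - Q gives P = 63 - (1/2)q_T, so π_T = (63 - (1/2)q_T)q_T - 13q_T.
Leader FOC: 50 - q_T = 0, so q_T = 50.
Then q_W = (68 - 50)/2 = 9.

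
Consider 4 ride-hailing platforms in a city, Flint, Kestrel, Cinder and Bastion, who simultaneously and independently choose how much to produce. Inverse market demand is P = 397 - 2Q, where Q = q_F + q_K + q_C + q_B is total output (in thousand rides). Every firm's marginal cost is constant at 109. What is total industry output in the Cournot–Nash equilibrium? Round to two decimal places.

115.20

Each firm earns π_i = (397 - 2Q)q_i - 109q_i.
Setting ∂π_i/∂q_i = 0 with rivals' quantities fixed: 288 - 4q_i - 2·Σ_{j≠i} q_j = 0.
With identical firms every q_j equals q_i, so Σ_{j≠i} q_j = 3q_i and 288 = 10q_i, giving q_i = 144/5.
Total output Q = 144/5 + 144/5 + 144/5 + 144/5 = 576/5.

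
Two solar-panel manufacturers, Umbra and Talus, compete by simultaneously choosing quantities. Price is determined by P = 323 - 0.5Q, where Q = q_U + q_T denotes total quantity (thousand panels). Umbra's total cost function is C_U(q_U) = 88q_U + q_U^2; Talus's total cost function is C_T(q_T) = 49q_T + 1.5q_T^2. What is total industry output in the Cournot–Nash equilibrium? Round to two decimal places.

128.30

Umbra's profit: π_U = (323 - 0.5Q)q_U - (88q_U + q_U²). Setting ∂π_U/∂q_U = 0: 235 - 3q_U - (1/2)(q_T) = 0.
Talus's first-order condition: 274 - 4q_T - (1/2)(q_U) = 0.
Rearranging gives the reaction functions q_U = (235 - (1/2)q_T)/3 and q_T = (274 - (1/2)q_U)/4.
Solving the pair: q_U = 68.3404, q_T = 59.9574.
Total output Q = 68.3404 + 59.9574 = 128.2979.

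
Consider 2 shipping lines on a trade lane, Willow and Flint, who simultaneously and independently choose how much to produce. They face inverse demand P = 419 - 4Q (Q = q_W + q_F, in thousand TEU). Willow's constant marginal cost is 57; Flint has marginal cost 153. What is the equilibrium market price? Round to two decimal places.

209.67

Willow's profit: π_W = (419 - 4Q)q_W - (57q_W). Setting ∂π_W/∂q_W = 0: 362 - 8q_W - 4(q_F) = 0.
Flint's first-order condition: 266 - 8q_F - 4(q_W) = 0.
Rearranging gives the reaction functions q_W = (362 - 4q_F)/8 and q_F = (266 - 4q_W)/8.
Solving the pair: q_W = 229/6, q_F = 85/6.
Total output Q = 157/3, so price P = 419 - 4·(157/3) = 629/3.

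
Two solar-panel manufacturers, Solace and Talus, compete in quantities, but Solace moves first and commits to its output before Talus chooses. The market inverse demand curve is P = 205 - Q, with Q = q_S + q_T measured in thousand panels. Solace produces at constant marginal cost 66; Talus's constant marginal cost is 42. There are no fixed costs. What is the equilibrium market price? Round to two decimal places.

94.75

Solve by backward induction. Given q_S, the follower Talus maximises π_T = (205 - q_S - q_T)q_T - 42q_T.
Follower FOC: 163 - q_S - 2q_T = 0, so q_T(q_S) = (163 - q_S)/2.
The leader anticipates this reaction. Substituting into P = 205 - Q gives P = 247/2 - (1/2)q_S, so π_S = (247/2 - (1/2)q_S)q_S - 66q_S.
Maximising: ∂π_S/∂q_S = 115/2 - q_S = 0, giving q_S = 115/2.
Then q_T = (163 - 115/2)/2 = 211/4.
Total output Q = 441/4, so price P = 205 - 441/4 = 379/4.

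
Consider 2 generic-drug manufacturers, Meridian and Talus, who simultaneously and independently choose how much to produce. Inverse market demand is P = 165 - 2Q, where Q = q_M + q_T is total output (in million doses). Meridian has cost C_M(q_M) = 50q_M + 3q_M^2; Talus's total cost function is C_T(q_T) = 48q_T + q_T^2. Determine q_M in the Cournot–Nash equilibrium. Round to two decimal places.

Meridian's profit: π_M = (165 - 2Q)q_M - (50q_M + 3q_M²). Setting ∂π_M/∂q_M = 0: 115 - 10q_M - 2(q_T) = 0.
Talus's first-order condition: 117 - 6q_T - 2(q_M) = 0.
So q_M = (115 - 2q_T)/10 and q_T = (117 - 2q_M)/6.
Substituting one into the other gives q_M = 57/7 and q_T = 235/14.

8.14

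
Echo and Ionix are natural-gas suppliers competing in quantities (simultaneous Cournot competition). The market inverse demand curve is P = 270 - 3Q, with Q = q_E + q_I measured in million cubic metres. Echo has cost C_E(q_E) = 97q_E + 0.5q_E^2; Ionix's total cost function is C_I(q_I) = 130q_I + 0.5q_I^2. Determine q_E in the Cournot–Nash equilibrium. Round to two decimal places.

Echo's profit: π_E = (270 - 3Q)q_E - (97q_E + (1/2)q_E²). Setting ∂π_E/∂q_E = 0: 173 - 7q_E - 3(q_I) = 0.
Ionix's first-order condition: 140 - 7q_I - 3(q_E) = 0.
So q_E = (173 - 3q_I)/7 and q_I = (140 - 3q_E)/7.
Substituting one into the other gives q_E = 791/40 and q_I = 461/40.

19.78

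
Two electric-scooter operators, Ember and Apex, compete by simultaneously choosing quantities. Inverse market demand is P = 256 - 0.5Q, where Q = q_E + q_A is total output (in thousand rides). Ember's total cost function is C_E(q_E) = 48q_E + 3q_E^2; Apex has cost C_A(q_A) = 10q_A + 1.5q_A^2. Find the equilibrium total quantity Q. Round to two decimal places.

Ember's profit: π_E = (256 - 0.5Q)q_E - (48q_E + 3q_E²). Setting ∂π_E/∂q_E = 0: 208 - 7q_E - (1/2)(q_A) = 0.
Apex's first-order condition: 246 - 4q_A - (1/2)(q_E) = 0.
Best responses: q_E = (208 - (1/2)q_A)/7, q_A = (246 - (1/2)q_E)/4.
Solving the pair: q_E = 25.5495, q_A = 58.3063.
Total output Q = 25.5495 + 58.3063 = 83.8559.

83.86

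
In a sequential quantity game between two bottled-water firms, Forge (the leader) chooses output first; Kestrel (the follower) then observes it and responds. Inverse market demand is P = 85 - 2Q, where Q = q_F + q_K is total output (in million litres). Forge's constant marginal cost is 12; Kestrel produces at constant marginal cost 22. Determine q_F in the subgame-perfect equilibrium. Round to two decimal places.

20.75

Solve by backward induction. Given q_F, the follower Kestrel maximises π_K = (85 - 2q_F - 2q_K)q_K - 22q_K.
Setting the follower's marginal profit to zero, 63 - 2q_F - 4q_K = 0, i.e. q_K = (63 - 2q_F)/4.
Forge substitutes q_K(q_F) into its own profit: π_F = q_F(85 - 2q_F - (63 - 2q_F)/2) - 12q_F = (107/2 - q_F)q_F - 12q_F.
Leader FOC: 83/2 - 2q_F = 0, so q_F = 83/4.
Then q_K = (63 - 2·(83/4))/4 = 43/8.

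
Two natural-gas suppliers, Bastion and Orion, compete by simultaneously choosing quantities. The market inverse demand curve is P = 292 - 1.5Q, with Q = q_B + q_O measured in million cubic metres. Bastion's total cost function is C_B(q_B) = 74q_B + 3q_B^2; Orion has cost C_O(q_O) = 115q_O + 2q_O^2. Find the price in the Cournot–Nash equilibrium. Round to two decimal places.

Bastion's profit: π_B = (292 - 1.5Q)q_B - (74q_B + 3q_B²). Setting ∂π_B/∂q_B = 0: 218 - 9q_B - (3/2)(q_O) = 0.
Orion's profit: π_O = (292 - 1.5Q)q_O - (115q_O + 2q_O²). Setting ∂π_O/∂q_O = 0: 177 - 7q_O - (3/2)(q_B) = 0.
Rearranging gives the reaction functions q_B = (218 - (3/2)q_O)/9 and q_O = (177 - (3/2)q_B)/7.
Substituting one into the other gives q_B = 20.7490 and q_O = 1688/81.
Total output Q = 41.5885, so price P = 292 - (3/2)·41.5885 = 229.6173.

229.62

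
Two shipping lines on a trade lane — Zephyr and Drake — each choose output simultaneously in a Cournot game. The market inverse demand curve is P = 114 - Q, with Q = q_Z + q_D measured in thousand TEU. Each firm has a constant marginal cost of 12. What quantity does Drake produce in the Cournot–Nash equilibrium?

34

A representative firm's profit is π_i = q_i(114 - Q) - 12q_i.
First-order condition (treating rivals' output as given): 102 - 2q_i - q_j = 0.
By symmetry each firm produces the same amount; substituting q_j = q_i yields q_i = 102/3 = 34.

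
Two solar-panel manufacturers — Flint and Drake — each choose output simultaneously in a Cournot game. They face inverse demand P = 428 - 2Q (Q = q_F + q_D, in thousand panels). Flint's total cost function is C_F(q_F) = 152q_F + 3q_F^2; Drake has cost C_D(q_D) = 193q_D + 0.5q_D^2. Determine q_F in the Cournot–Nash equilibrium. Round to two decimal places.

Flint's profit: π_F = (428 - 2Q)q_F - (152q_F + 3q_F²). Setting ∂π_F/∂q_F = 0: 276 - 10q_F - 2(q_D) = 0.
Drake's profit: π_D = (428 - 2Q)q_D - (193q_D + (1/2)q_D²). Setting ∂π_D/∂q_D = 0: 235 - 5q_D - 2(q_F) = 0.
Rearranging gives the reaction functions q_F = (276 - 2q_D)/10 and q_D = (235 - 2q_F)/5.
Solving the pair: q_F = 455/23, q_D = 899/23.

19.78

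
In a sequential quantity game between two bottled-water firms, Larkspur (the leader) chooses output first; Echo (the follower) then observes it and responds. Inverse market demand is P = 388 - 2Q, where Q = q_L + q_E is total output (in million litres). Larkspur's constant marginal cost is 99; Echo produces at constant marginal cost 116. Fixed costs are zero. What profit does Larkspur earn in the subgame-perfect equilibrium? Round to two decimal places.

5852.25

The follower Echo best-responds to any q_L: π_E = (388 - 2Q)q_E - 116q_E.
Follower FOC: 272 - 2q_L - 4q_E = 0, so q_E(q_L) = (272 - 2q_L)/4.
The leader anticipates this reaction. Substituting into P = 388 - 2Q gives P = 252 - q_L, so π_L = (252 - q_L)q_L - 99q_L.
Maximising: ∂π_L/∂q_L = 153 - 2q_L = 0, giving q_L = 153/2.
Then q_E = (272 - 2·(153/2))/4 = 119/4.
Price P = 388 - 2·(425/4) = 351/2.
Larkspur's profit: (351/2 - 99)·(153/2) = 5852.2500.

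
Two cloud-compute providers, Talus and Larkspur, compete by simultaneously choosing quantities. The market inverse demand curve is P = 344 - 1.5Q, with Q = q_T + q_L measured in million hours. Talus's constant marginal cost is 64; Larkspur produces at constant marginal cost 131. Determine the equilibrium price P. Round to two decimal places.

Talus's profit: π_T = (344 - 1.5Q)q_T - (64q_T). Setting ∂π_T/∂q_T = 0: 280 - 3q_T - (3/2)(q_L) = 0.
Larkspur's profit: π_L = (344 - 1.5Q)q_L - (131q_L). Setting ∂π_L/∂q_L = 0: 213 - 3q_L - (3/2)(q_T) = 0.
So q_T = (280 - (3/2)q_L)/3 and q_L = (213 - (3/2)q_T)/3.
Solving the pair: q_T = 694/9, q_L = 292/9.
Total output Q = 986/9, so price P = 344 - (3/2)·(986/9) = 539/3.

179.67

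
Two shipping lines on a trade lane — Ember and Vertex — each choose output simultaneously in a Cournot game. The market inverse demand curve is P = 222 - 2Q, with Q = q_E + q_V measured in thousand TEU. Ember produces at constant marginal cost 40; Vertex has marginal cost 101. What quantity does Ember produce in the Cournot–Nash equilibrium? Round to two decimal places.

Ember's profit: π_E = (222 - 2Q)q_E - (40q_E). Setting ∂π_E/∂q_E = 0: 182 - 4q_E - 2(q_V) = 0.
Vertex's first-order condition: 121 - 4q_V - 2(q_E) = 0.
Best responses: q_E = (182 - 2q_V)/4, q_V = (121 - 2q_E)/4.
Substituting one into the other gives q_E = 81/2 and q_V = 10.

40.50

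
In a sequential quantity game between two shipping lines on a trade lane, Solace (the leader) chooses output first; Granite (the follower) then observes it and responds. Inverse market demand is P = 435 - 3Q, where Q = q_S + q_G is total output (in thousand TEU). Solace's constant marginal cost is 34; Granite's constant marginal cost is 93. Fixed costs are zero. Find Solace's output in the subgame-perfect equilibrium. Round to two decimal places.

76.67

Solve by backward induction. Given q_S, the follower Granite maximises π_G = (435 - 3q_S - 3q_G)q_G - 93q_G.
Setting the follower's marginal profit to zero, 342 - 3q_S - 6q_G = 0, i.e. q_G = (342 - 3q_S)/6.
The leader anticipates this reaction. Substituting into P = 435 - 3Q gives P = 264 - (3/2)q_S, so π_S = (264 - (3/2)q_S)q_S - 34q_S.
The leader's first-order condition 230 - 3q_S = 0 yields q_S = 230/3.
Then q_G = (342 - 3·(230/3))/6 = 56/3.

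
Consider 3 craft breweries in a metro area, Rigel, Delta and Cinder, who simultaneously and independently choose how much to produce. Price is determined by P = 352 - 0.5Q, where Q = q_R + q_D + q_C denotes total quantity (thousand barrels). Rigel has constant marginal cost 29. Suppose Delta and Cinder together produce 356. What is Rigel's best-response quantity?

145

With rivals' combined output fixed at 356, Rigel's profit is π_R = (352 - (1/2)·356 - (1/2)q_R)q_R - (29q_R) = (174 - (1/2)q_R)q_R - (29q_R).
∂π_R/∂q_R = 145 - q_R = 0, so q_R = 145.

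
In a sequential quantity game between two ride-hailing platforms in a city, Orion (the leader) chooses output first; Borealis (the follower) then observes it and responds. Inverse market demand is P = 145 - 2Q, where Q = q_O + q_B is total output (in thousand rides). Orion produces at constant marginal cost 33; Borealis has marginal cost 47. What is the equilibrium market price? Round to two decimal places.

64.50

The follower Borealis best-responds to any q_O: π_B = (145 - 2Q)q_B - 47q_B.
∂π_B/∂q_B = 98 - 2q_O - 4q_B = 0 gives the reaction function q_B = (98 - 2q_O)/4.
Orion substitutes q_B(q_O) into its own profit: π_O = q_O(145 - 2q_O - (98 - 2q_O)/2) - 33q_O = (96 - q_O)q_O - 33q_O.
Maximising: ∂π_O/∂q_O = 63 - 2q_O = 0, giving q_O = 63/2.
Then q_B = (98 - 2·(63/2))/4 = 35/4.
Total output Q = 161/4, so price P = 145 - 2·(161/4) = 129/2.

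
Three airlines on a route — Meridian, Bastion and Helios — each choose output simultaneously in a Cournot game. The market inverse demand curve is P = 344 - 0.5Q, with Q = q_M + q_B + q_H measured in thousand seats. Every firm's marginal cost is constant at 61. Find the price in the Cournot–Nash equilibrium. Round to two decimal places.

131.75

A representative firm's profit is π_i = q_i(344 - 0.5Q) - 61q_i.
First-order condition (treating rivals' output as given): 283 - q_i - (1/2)·Σ_{j≠i} q_j = 0.
With identical firms every q_j equals q_i, so Σ_{j≠i} q_j = 2q_i and 283 = 2q_i, giving q_i = 283/2.
Total output Q = 849/2, so price P = 344 - (1/2)·(849/2) = 527/4.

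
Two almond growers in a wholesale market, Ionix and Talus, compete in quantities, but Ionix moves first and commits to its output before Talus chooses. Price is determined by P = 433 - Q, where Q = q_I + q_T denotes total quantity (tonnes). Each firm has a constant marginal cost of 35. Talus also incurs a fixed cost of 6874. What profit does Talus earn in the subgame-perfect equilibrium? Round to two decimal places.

The follower Talus best-responds to any q_I: π_T = (433 - Q)q_T - 35q_T.
Follower FOC: 398 - q_I - 2q_T = 0, so q_T(q_I) = (398 - q_I)/2.
Ionix substitutes q_T(q_I) into its own profit: π_I = q_I(433 - q_I - (398 - q_I)/2) - 35q_I = (234 - (1/2)q_I)q_I - 35q_I.
Maximising: ∂π_I/∂q_I = 199 - q_I = 0, giving q_I = 199.
Then q_T = (398 - 199)/2 = 199/2.
Price P = 433 - 597/2 = 269/2.
Talus's profit: (269/2 - 35)·(199/2) - 6874 = 3026.2500.

3026.25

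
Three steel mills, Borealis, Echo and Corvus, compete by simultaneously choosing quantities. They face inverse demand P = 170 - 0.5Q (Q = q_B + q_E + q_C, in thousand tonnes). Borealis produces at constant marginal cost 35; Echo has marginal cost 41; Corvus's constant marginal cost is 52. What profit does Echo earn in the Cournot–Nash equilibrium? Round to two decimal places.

Borealis's profit: π_B = (170 - 0.5Q)q_B - (35q_B). Setting ∂π_B/∂q_B = 0: 135 - q_B - (1/2)(q_E + q_C) = 0.
Echo's first-order condition: 129 - q_E - (1/2)(q_B + q_C) = 0.
Corvus's first-order condition: 118 - q_C - (1/2)(q_B + q_E) = 0.
Adding the 3 first-order conditions: 382 − 2Q = 0, so Q = 191.
Back-substituting: q_B = (135 − 191/2)/(1/2) = 79, q_E = (129 − 191/2)/(1/2) = 67, q_C = (118 − 191/2)/(1/2) = 45.
Price P = 170 - (1/2)·191 = 149/2.
Echo's profit: (149/2 - 41)·67 = 2244.5000.

2244.50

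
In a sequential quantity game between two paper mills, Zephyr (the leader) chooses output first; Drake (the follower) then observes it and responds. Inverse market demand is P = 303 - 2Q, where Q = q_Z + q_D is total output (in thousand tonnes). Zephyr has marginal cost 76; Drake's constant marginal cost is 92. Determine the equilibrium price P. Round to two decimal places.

136.75

The follower Drake best-responds to any q_Z: π_D = (303 - 2Q)q_D - 92q_D.
Setting the follower's marginal profit to zero, 211 - 2q_Z - 4q_D = 0, i.e. q_D = (211 - 2q_Z)/4.
The leader anticipates this reaction. Substituting into P = 303 - 2Q gives P = 395/2 - q_Z, so π_Z = (395/2 - q_Z)q_Z - 76q_Z.
Leader FOC: 243/2 - 2q_Z = 0, so q_Z = 243/4.
Then q_D = (211 - 2·(243/4))/4 = 179/8.
Total output Q = 665/8, so price P = 303 - 2·(665/8) = 547/4.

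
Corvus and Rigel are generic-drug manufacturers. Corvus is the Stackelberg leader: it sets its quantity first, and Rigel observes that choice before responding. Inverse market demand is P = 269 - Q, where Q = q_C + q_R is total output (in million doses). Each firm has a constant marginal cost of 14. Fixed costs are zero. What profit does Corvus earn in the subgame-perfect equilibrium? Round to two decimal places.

Solve by backward induction. Given q_C, the follower Rigel maximises π_R = (269 - q_C - q_R)q_R - 14q_R.
Setting the follower's marginal profit to zero, 255 - q_C - 2q_R = 0, i.e. q_R = (255 - q_C)/2.
The leader anticipates this reaction. Substituting into P = 269 - Q gives P = 283/2 - (1/2)q_C, so π_C = (283/2 - (1/2)q_C)q_C - 14q_C.
Leader FOC: 255/2 - q_C = 0, so q_C = 255/2.
Then q_R = (255 - 255/2)/2 = 255/4.
Price P = 269 - 765/4 = 311/4.
Corvus's profit: (311/4 - 14)·(255/2) = 8128.1250.

8128.13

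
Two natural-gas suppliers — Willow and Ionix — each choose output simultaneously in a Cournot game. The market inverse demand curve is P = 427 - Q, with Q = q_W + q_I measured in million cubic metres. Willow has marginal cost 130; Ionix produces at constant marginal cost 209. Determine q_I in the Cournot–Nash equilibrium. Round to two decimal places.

Willow's profit: π_W = (427 - Q)q_W - (130q_W). Setting ∂π_W/∂q_W = 0: 297 - 2q_W - (q_I) = 0.
Ionix's profit: π_I = (427 - Q)q_I - (209q_I). Setting ∂π_I/∂q_I = 0: 218 - 2q_I - (q_W) = 0.
So q_W = (297 - q_I)/2 and q_I = (218 - q_W)/2.
Solving the pair: q_W = 376/3, q_I = 139/3.

46.33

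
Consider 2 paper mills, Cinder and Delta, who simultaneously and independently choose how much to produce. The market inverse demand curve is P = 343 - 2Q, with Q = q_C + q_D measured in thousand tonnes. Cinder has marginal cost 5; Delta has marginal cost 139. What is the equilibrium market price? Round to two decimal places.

162.33

Cinder's profit: π_C = (343 - 2Q)q_C - (5q_C). Setting ∂π_C/∂q_C = 0: 338 - 4q_C - 2(q_D) = 0.
Delta's first-order condition: 204 - 4q_D - 2(q_C) = 0.
Rearranging gives the reaction functions q_C = (338 - 2q_D)/4 and q_D = (204 - 2q_C)/4.
Solving the pair: q_C = 236/3, q_D = 35/3.
Total output Q = 271/3, so price P = 343 - 2·(271/3) = 487/3.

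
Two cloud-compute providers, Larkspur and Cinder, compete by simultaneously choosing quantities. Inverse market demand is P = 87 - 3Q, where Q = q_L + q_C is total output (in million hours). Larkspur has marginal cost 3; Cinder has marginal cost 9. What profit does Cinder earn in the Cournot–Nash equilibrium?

192

Larkspur's profit: π_L = (87 - 3Q)q_L - (3q_L). Setting ∂π_L/∂q_L = 0: 84 - 6q_L - 3(q_C) = 0.
Cinder's first-order condition: 78 - 6q_C - 3(q_L) = 0.
So q_L = (84 - 3q_C)/6 and q_C = (78 - 3q_L)/6.
Solving the pair: q_L = 10, q_C = 8.
Price P = 87 - 3·18 = 33.
Cinder's profit: (33 - 9)·8 = 192.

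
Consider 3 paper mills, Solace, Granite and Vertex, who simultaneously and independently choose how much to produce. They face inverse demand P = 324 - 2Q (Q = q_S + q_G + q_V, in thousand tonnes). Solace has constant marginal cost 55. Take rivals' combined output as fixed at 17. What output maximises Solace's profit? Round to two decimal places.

With rivals' combined output fixed at 17, Solace's profit is π_S = (324 - 2·17 - 2q_S)q_S - (55q_S) = (290 - 2q_S)q_S - (55q_S).
∂π_S/∂q_S = 235 - 4q_S = 0, so q_S = 235/4.

58.75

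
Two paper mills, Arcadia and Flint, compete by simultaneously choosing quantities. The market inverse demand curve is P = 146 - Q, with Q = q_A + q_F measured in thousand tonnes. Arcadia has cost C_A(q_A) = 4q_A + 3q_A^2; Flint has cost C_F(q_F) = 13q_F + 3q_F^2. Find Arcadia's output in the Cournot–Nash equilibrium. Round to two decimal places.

15.92

Arcadia's profit: π_A = (146 - Q)q_A - (4q_A + 3q_A²). Setting ∂π_A/∂q_A = 0: 142 - 8q_A - (q_F) = 0.
Flint's profit: π_F = (146 - Q)q_F - (13q_F + 3q_F²). Setting ∂π_F/∂q_F = 0: 133 - 8q_F - (q_A) = 0.
So q_A = (142 - q_F)/8 and q_F = (133 - q_A)/8.
Substituting one into the other gives q_A = 1003/63 and q_F = 922/63.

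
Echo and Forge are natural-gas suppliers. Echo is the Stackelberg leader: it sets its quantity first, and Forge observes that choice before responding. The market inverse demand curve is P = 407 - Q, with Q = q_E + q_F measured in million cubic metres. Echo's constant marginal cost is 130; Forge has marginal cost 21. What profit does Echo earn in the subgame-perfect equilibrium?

The follower Forge best-responds to any q_E: π_F = (407 - Q)q_F - 21q_F.
Setting the follower's marginal profit to zero, 386 - q_E - 2q_F = 0, i.e. q_F = (386 - q_E)/2.
The leader anticipates this reaction. Substituting into P = 407 - Q gives P = 214 - (1/2)q_E, so π_E = (214 - (1/2)q_E)q_E - 130q_E.
Leader FOC: 84 - q_E = 0, so q_E = 84.
Then q_F = (386 - 84)/2 = 151.
Price P = 407 - 235 = 172.
Echo's profit: (172 - 130)·84 = 3528.

3528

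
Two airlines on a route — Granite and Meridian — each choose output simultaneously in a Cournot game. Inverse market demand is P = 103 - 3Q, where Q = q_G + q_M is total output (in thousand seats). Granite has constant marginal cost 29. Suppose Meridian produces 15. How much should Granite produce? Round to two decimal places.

With the rival's output fixed at 15, Granite's profit is π_G = (103 - 3·15 - 3q_G)q_G - (29q_G) = (58 - 3q_G)q_G - (29q_G).
∂π_G/∂q_G = 29 - 6q_G = 0, so q_G = 29/6.

4.83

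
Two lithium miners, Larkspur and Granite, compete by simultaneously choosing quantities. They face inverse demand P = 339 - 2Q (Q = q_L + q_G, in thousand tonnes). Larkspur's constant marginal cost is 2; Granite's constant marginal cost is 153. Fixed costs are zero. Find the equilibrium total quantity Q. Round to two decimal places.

Larkspur's profit: π_L = (339 - 2Q)q_L - (2q_L). Setting ∂π_L/∂q_L = 0: 337 - 4q_L - 2(q_G) = 0.
Granite's first-order condition: 186 - 4q_G - 2(q_L) = 0.
Rearranging gives the reaction functions q_L = (337 - 2q_G)/4 and q_G = (186 - 2q_L)/4.
Solving the pair: q_L = 244/3, q_G = 35/6.
Total output Q = 244/3 + 35/6 = 523/6.

87.17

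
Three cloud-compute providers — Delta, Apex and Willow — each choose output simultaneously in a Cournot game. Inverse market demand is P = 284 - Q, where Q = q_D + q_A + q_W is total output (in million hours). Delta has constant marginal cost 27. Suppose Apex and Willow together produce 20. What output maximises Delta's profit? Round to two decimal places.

118.50

With rivals' combined output fixed at 20, Delta's profit is π_D = (284 - 20 - q_D)q_D - (27q_D) = (264 - q_D)q_D - (27q_D).
∂π_D/∂q_D = 237 - 2q_D = 0, so q_D = 237/2.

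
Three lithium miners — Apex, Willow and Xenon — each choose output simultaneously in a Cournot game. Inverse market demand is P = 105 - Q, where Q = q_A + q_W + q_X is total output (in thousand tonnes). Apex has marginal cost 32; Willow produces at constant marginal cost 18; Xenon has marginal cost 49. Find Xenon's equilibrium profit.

Apex's profit: π_A = (105 - Q)q_A - (32q_A). Setting ∂π_A/∂q_A = 0: 73 - 2q_A - (q_W + q_X) = 0.
Willow's first-order condition: 87 - 2q_W - (q_A + q_X) = 0.
Xenon's first-order condition: 56 - 2q_X - (q_A + q_W) = 0.
Summing all 3 equations gives 216 − 4Q = 0, hence Q = 54.
Back-substituting: q_A = (73 − 54) = 19, q_W = (87 − 54) = 33, q_X = (56 − 54) = 2.
Price P = 105 - 54 = 51.
Xenon's profit: (51 - 49)·2 = 4.

4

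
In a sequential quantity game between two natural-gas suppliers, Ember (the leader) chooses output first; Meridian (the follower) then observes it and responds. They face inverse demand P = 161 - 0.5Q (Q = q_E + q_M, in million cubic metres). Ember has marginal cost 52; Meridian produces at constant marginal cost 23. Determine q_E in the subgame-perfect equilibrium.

80

Solve by backward induction. Given q_E, the follower Meridian maximises π_M = (161 - (1/2)q_E - (1/2)q_M)q_M - 23q_M.
∂π_M/∂q_M = 138 - (1/2)q_E - q_M = 0 gives the reaction function q_M = (138 - (1/2)q_E).
The leader anticipates this reaction. Substituting into P = 161 - 0.5Q gives P = 92 - (1/4)q_E, so π_E = (92 - (1/4)q_E)q_E - 52q_E.
Leader FOC: 40 - (1/2)q_E = 0, so q_E = 80.
Then q_M = (138 - (1/2)·80) = 98.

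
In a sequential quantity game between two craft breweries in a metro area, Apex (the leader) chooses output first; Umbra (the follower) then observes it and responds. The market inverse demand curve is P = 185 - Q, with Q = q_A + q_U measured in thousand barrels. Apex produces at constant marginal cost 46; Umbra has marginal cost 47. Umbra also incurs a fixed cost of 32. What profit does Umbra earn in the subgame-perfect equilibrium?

Solve by backward induction. Given q_A, the follower Umbra maximises π_U = (185 - q_A - q_U)q_U - 47q_U.
Setting the follower's marginal profit to zero, 138 - q_A - 2q_U = 0, i.e. q_U = (138 - q_A)/2.
Apex substitutes q_U(q_A) into its own profit: π_A = q_A(185 - q_A - (138 - q_A)/2) - 46q_A = (116 - (1/2)q_A)q_A - 46q_A.
Leader FOC: 70 - q_A = 0, so q_A = 70.
Then q_U = (138 - 70)/2 = 34.
Price P = 185 - 104 = 81.
Umbra's profit: (81 - 47)·34 - 32 = 1124.

1124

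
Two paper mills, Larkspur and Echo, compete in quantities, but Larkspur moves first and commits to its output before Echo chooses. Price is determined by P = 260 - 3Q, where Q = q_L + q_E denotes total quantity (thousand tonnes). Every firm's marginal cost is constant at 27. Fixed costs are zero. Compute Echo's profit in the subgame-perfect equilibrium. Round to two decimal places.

The follower Echo best-responds to any q_L: π_E = (260 - 3Q)q_E - 27q_E.
∂π_E/∂q_E = 233 - 3q_L - 6q_E = 0 gives the reaction function q_E = (233 - 3q_L)/6.
The leader anticipates this reaction. Substituting into P = 260 - 3Q gives P = 287/2 - (3/2)q_L, so π_L = (287/2 - (3/2)q_L)q_L - 27q_L.
Maximising: ∂π_L/∂q_L = 233/2 - 3q_L = 0, giving q_L = 233/6.
Then q_E = (233 - 3·(233/6))/6 = 233/12.
Price P = 260 - 3·(233/4) = 341/4.
Echo's profit: (341/4 - 27)·(233/12) = 1131.0208.

1131.02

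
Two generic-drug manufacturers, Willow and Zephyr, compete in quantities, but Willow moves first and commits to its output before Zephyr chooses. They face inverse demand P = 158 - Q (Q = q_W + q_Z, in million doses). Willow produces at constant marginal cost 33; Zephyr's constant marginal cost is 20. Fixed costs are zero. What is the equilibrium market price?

61

The follower Zephyr best-responds to any q_W: π_Z = (158 - Q)q_Z - 20q_Z.
Setting the follower's marginal profit to zero, 138 - q_W - 2q_Z = 0, i.e. q_Z = (138 - q_W)/2.
Willow substitutes q_Z(q_W) into its own profit: π_W = q_W(158 - q_W - (138 - q_W)/2) - 33q_W = (89 - (1/2)q_W)q_W - 33q_W.
Maximising: ∂π_W/∂q_W = 56 - q_W = 0, giving q_W = 56.
Then q_Z = (138 - 56)/2 = 41.
Total output Q = 97, so price P = 158 - 97 = 61.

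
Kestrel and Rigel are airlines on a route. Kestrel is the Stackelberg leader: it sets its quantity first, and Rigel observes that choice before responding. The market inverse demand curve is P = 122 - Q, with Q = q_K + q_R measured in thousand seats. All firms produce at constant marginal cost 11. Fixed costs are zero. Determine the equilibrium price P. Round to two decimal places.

The follower Rigel best-responds to any q_K: π_R = (122 - Q)q_R - 11q_R.
Setting the follower's marginal profit to zero, 111 - q_K - 2q_R = 0, i.e. q_R = (111 - q_K)/2.
The leader anticipates this reaction. Substituting into P = 122 - Q gives P = 133/2 - (1/2)q_K, so π_K = (133/2 - (1/2)q_K)q_K - 11q_K.
Leader FOC: 111/2 - q_K = 0, so q_K = 111/2.
Then q_R = (111 - 111/2)/2 = 111/4.
Total output Q = 333/4, so price P = 122 - 333/4 = 155/4.

38.75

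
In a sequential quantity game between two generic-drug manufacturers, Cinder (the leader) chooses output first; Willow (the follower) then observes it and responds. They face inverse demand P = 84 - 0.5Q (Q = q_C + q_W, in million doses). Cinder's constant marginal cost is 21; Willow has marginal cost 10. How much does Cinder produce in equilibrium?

52

Solve by backward induction. Given q_C, the follower Willow maximises π_W = (84 - (1/2)q_C - (1/2)q_W)q_W - 10q_W.
Follower FOC: 74 - (1/2)q_C - q_W = 0, so q_W(q_C) = (74 - (1/2)q_C).
The leader anticipates this reaction. Substituting into P = 84 - 0.5Q gives P = 47 - (1/4)q_C, so π_C = (47 - (1/4)q_C)q_C - 21q_C.
Maximising: ∂π_C/∂q_C = 26 - (1/2)q_C = 0, giving q_C = 52.
Then q_W = (74 - (1/2)·52) = 48.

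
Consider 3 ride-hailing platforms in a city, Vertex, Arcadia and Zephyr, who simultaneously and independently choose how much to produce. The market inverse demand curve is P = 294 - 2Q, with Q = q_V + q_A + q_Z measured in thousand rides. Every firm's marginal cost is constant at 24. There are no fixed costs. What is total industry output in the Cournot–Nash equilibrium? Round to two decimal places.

101.25

A representative firm's profit is π_i = q_i(294 - 2Q) - 24q_i.
First-order condition (treating rivals' output as given): 270 - 4q_i - 2·Σ_{j≠i} q_j = 0.
With identical firms every q_j equals q_i, so Σ_{j≠i} q_j = 2q_i and 270 = 8q_i, giving q_i = 135/4.
Total output Q = 135/4 + 135/4 + 135/4 = 405/4.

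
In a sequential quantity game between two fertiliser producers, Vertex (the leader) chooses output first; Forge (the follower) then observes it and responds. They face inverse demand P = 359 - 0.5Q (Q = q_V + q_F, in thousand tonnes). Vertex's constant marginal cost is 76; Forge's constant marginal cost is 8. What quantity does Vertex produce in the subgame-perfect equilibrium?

215

Solve by backward induction. Given q_V, the follower Forge maximises π_F = (359 - (1/2)q_V - (1/2)q_F)q_F - 8q_F.
Setting the follower's marginal profit to zero, 351 - (1/2)q_V - q_F = 0, i.e. q_F = (351 - (1/2)q_V).
Vertex substitutes q_F(q_V) into its own profit: π_V = q_V(359 - (1/2)q_V - (351 - (1/2)q_V)/2) - 76q_V = (367/2 - (1/4)q_V)q_V - 76q_V.
Maximising: ∂π_V/∂q_V = 215/2 - (1/2)q_V = 0, giving q_V = 215.
Then q_F = (351 - (1/2)·215) = 487/2.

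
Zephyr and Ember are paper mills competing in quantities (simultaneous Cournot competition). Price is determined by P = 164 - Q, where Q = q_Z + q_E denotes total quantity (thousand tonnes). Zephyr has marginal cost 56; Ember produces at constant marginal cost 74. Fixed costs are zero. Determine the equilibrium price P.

98

Zephyr's profit: π_Z = (164 - Q)q_Z - (56q_Z). Setting ∂π_Z/∂q_Z = 0: 108 - 2q_Z - (q_E) = 0.
Ember's profit: π_E = (164 - Q)q_E - (74q_E). Setting ∂π_E/∂q_E = 0: 90 - 2q_E - (q_Z) = 0.
Best responses: q_Z = (108 - q_E)/2, q_E = (90 - q_Z)/2.
Solving the pair: q_Z = 42, q_E = 24.
Total output Q = 66, so price P = 164 - 66 = 98.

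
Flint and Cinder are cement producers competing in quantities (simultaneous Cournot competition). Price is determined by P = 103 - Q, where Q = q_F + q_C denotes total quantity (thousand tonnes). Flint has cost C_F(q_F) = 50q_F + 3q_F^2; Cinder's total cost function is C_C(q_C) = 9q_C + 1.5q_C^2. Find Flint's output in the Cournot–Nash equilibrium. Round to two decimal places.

Flint's profit: π_F = (103 - Q)q_F - (50q_F + 3q_F²). Setting ∂π_F/∂q_F = 0: 53 - 8q_F - (q_C) = 0.
Cinder's profit: π_C = (103 - Q)q_C - (9q_C + (3/2)q_C²). Setting ∂π_C/∂q_C = 0: 94 - 5q_C - (q_F) = 0.
So q_F = (53 - q_C)/8 and q_C = (94 - q_F)/5.
Substituting one into the other gives q_F = 57/13 and q_C = 233/13.

4.38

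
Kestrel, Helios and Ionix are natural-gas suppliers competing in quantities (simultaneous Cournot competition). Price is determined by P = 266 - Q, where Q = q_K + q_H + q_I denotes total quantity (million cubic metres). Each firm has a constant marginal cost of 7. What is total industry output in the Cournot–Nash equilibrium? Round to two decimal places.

Each firm earns π_i = (266 - Q)q_i - 7q_i.
First-order condition (treating rivals' output as given): 259 - 2q_i - Σ_{j≠i} q_j = 0.
With identical firms every q_j equals q_i, so Σ_{j≠i} q_j = 2q_i and 259 = 4q_i, giving q_i = 259/4.
Total output Q = 259/4 + 259/4 + 259/4 = 777/4.

194.25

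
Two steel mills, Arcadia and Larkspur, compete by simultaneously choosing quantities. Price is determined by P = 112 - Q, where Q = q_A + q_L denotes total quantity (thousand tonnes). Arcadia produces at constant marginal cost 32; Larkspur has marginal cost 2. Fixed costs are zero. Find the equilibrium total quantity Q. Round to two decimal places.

63.33

Arcadia's profit: π_A = (112 - Q)q_A - (32q_A). Setting ∂π_A/∂q_A = 0: 80 - 2q_A - (q_L) = 0.
Larkspur's profit: π_L = (112 - Q)q_L - (2q_L). Setting ∂π_L/∂q_L = 0: 110 - 2q_L - (q_A) = 0.
So q_A = (80 - q_L)/2 and q_L = (110 - q_A)/2.
Solving the pair: q_A = 50/3, q_L = 140/3.
Total output Q = 50/3 + 140/3 = 190/3.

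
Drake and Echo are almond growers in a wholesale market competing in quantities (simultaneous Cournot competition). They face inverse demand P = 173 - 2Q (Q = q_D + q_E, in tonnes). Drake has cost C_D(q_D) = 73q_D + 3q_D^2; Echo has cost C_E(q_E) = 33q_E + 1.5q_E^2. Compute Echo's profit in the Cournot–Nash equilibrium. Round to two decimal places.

1157.02

Drake's profit: π_D = (173 - 2Q)q_D - (73q_D + 3q_D²). Setting ∂π_D/∂q_D = 0: 100 - 10q_D - 2(q_E) = 0.
Echo's profit: π_E = (173 - 2Q)q_E - (33q_E + (3/2)q_E²). Setting ∂π_E/∂q_E = 0: 140 - 7q_E - 2(q_D) = 0.
So q_D = (100 - 2q_E)/10 and q_E = (140 - 2q_D)/7.
Substituting one into the other gives q_D = 70/11 and q_E = 200/11.
Price P = 173 - 2·(270/11) = 1363/11.
Echo's profit: (1363/11)·(200/11) - 33·(200/11) - (3/2)(200/11)² = 1157.0248.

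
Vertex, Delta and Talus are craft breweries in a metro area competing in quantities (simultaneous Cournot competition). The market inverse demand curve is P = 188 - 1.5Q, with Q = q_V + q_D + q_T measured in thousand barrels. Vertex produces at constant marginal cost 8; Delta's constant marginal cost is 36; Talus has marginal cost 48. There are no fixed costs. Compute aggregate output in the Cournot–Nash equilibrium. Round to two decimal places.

78.67

Vertex's profit: π_V = (188 - 1.5Q)q_V - (8q_V). Setting ∂π_V/∂q_V = 0: 180 - 3q_V - (3/2)(q_D + q_T) = 0.
Delta's profit: π_D = (188 - 1.5Q)q_D - (36q_D). Setting ∂π_D/∂q_D = 0: 152 - 3q_D - (3/2)(q_V + q_T) = 0.
Talus's profit: π_T = (188 - 1.5Q)q_T - (48q_T). Setting ∂π_T/∂q_T = 0: 140 - 3q_T - (3/2)(q_V + q_D) = 0.
Adding the 3 conditions: 472 − 3Q − 3Q = 0, i.e. Q = 236/3.
Back-substituting: q_V = (180 − 118)/(3/2) = 124/3, q_D = (152 − 118)/(3/2) = 68/3, q_T = (140 − 118)/(3/2) = 44/3.
Total output Q = 124/3 + 68/3 + 44/3 = 236/3.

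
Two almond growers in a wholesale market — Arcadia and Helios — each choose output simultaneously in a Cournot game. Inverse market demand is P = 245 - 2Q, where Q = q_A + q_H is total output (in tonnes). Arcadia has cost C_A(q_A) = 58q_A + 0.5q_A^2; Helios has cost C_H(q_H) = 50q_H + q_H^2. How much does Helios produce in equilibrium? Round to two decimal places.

Arcadia's profit: π_A = (245 - 2Q)q_A - (58q_A + (1/2)q_A²). Setting ∂π_A/∂q_A = 0: 187 - 5q_A - 2(q_H) = 0.
Helios's profit: π_H = (245 - 2Q)q_H - (50q_H + q_H²). Setting ∂π_H/∂q_H = 0: 195 - 6q_H - 2(q_A) = 0.
Rearranging gives the reaction functions q_A = (187 - 2q_H)/5 and q_H = (195 - 2q_A)/6.
Substituting one into the other gives q_A = 366/13 and q_H = 601/26.

23.12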